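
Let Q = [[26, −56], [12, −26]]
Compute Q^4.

[[16, 0], [0, 16]]

tr Q = 0 and det Q = −4, so the characteristic polynomial is λ² − (0)λ + (−4) with roots −2 and 2.
Eigenvectors give P = [[2, 7], [1, 3]] with P⁻¹ = [[−3, 7], [1, −2]], and Q = P·diag(−2, 2)·P⁻¹.
Then Q^4 = P·diag(16, 16)·P⁻¹ = [[32, 112], [16, 48]] · [[−3, 7], [1, −2]] = [[16, 0], [0, 16]].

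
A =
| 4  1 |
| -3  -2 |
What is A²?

[[13, 2], [-6, 1]]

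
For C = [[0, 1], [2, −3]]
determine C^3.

[[−6, 11], [22, −39]]

C^2 = [[2, −3], [−6, 11]]
C^3 = [[−6, 11], [22, −39]]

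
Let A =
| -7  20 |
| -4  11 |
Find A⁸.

[[-26239, 65600], [-13120, 32801]]

tr A = 4 and det A = 3, so the characteristic polynomial is λ² − (4)λ + (3) with roots 1 and 3.
Eigenvectors give P = [[5, 2], [2, 1]] with P⁻¹ = [[1, -2], [-2, 5]], and A = P·diag(1, 3)·P⁻¹.
Then A⁸ = P·diag(1, 6561)·P⁻¹ = [[5, 13122], [2, 6561]] · [[1, -2], [-2, 5]] = [[-26239, 65600], [-13120, 32801]].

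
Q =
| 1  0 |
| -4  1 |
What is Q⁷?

[[1, 0], [-28, 1]]

Q = I + N where N = [[0, 0], [-4, 0]] is strictly lower-triangular, so N² = 0.
(I + N)⁷ = I + 7·N = [[1, 0], [-28, 1]].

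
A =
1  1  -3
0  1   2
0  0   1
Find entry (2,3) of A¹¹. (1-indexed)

A = I + N where N = [[0, 1, -3], [0, 0, 2], [0, 0, 0]] is strictly upper-triangular, so N³ = 0.
(I + N)¹¹ = I + 11·N + 55·N² = [[1, 11, 77], [0, 1, 22], [0, 0, 1]].

22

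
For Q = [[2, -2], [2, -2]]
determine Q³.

Q² = [[0, 0], [0, 0]]
Q³ = [[0, 0], [0, 0]]

[[0, 0], [0, 0]]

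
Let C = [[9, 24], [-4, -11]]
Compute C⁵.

[[489, 1464], [-244, -731]]

tr C = -2 and det C = -3, so the characteristic polynomial is λ² − (-2)λ + (-3) with roots -3 and 1.
Eigenvectors give P = [[2, -3], [-1, 1]] with P⁻¹ = [[-1, -3], [-1, -2]], and C = P·diag(-3, 1)·P⁻¹.
Then C⁵ = P·diag(-243, 1)·P⁻¹ = [[-486, -3], [243, 1]] · [[-1, -3], [-1, -2]] = [[489, 1464], [-244, -731]].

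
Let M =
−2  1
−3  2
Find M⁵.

[[−2, 1], [−3, 2]]

M² = I (check: tr M = 0 and det M = −1), so M⁵ = M since 5 is odd.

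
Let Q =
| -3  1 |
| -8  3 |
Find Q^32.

Q² = I (check: tr Q = 0 and det Q = -1), so Q^32 = I since 32 is even.

[[1, 0], [0, 1]]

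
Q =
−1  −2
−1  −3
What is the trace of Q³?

Q² = [[3, 8], [4, 11]]
Q³ = [[−11, −30], [−15, −41]]

−52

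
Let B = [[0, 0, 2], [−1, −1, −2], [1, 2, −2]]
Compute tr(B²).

1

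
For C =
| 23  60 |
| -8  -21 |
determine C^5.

[[1463, 3660], [-488, -1221]]

tr C = 2 and det C = -3, so the characteristic polynomial is λ² − (2)λ + (-3) with roots -1 and 3.
Eigenvectors give P = [[-5, -3], [2, 1]] with P⁻¹ = [[1, 3], [-2, -5]], and C = P·diag(-1, 3)·P⁻¹.
Then C^5 = P·diag(-1, 243)·P⁻¹ = [[5, -729], [-2, 243]] · [[1, 3], [-2, -5]] = [[1463, 3660], [-488, -1221]].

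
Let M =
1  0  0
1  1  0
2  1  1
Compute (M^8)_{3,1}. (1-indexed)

M = I + N where N = [[0, 0, 0], [1, 0, 0], [2, 1, 0]] is strictly lower-triangular, so N^3 = 0.
(I + N)^8 = I + 8·N + 28·N^2 = [[1, 0, 0], [8, 1, 0], [44, 8, 1]].

44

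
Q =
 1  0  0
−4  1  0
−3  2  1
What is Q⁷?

[[1, 0, 0], [−28, 1, 0], [−189, 14, 1]]

Q = I + N where N = [[0, 0, 0], [−4, 0, 0], [−3, 2, 0]] is strictly lower-triangular, so N³ = 0.
(I + N)⁷ = I + 7·N + 21·N² = [[1, 0, 0], [−28, 1, 0], [−189, 14, 1]].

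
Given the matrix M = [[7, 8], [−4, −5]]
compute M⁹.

tr M = 2 and det M = −3, so the characteristic polynomial is λ² − (2)λ + (−3) with roots 3 and −1.
Eigenvectors give P = [[−2, −1], [1, 1]] with P⁻¹ = [[−1, −1], [1, 2]], and M = P·diag(3, −1)·P⁻¹.
Then M⁹ = P·diag(19683, −1)·P⁻¹ = [[−39366, 1], [19683, −1]] · [[−1, −1], [1, 2]] = [[39367, 39368], [−19684, −19685]].

[[39367, 39368], [−19684, −19685]]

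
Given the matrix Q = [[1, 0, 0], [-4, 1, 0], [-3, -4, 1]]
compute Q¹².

Q = I + N where N = [[0, 0, 0], [-4, 0, 0], [-3, -4, 0]] is strictly lower-triangular, so N³ = 0.
(I + N)¹² = I + 12·N + 66·N² = [[1, 0, 0], [-48, 1, 0], [1020, -48, 1]].

[[1, 0, 0], [-48, 1, 0], [1020, -48, 1]]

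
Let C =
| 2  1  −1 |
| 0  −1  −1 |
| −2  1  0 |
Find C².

[[6, 0, −3], [2, 0, 1], [−4, −3, 1]]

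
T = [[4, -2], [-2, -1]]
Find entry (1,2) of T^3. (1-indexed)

-34

T^2 = [[20, -6], [-6, 5]]
T^3 = [[92, -34], [-34, 7]]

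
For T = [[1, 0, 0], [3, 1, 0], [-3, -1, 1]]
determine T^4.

[[1, 0, 0], [12, 1, 0], [-30, -4, 1]]

T = I + N where N = [[0, 0, 0], [3, 0, 0], [-3, -1, 0]] is strictly lower-triangular, so N^3 = 0.
(I + N)^4 = I + 4·N + 6·N^2 = [[1, 0, 0], [12, 1, 0], [-30, -4, 1]].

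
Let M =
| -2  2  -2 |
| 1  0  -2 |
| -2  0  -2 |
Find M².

[[10, -4, 4], [2, 2, 2], [8, -4, 8]]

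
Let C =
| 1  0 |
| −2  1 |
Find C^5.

[[1, 0], [−10, 1]]

C = I + N where N = [[0, 0], [−2, 0]] is strictly lower-triangular, so N^2 = 0.
(I + N)^5 = I + 5·N = [[1, 0], [−10, 1]].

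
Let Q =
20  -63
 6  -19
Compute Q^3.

[[62, -189], [18, -55]]

tr Q = 1 and det Q = -2, so the characteristic polynomial is λ² − (1)λ + (-2) with roots -1 and 2.
Eigenvectors give P = [[3, -7], [1, -2]] with P⁻¹ = [[-2, 7], [-1, 3]], and Q = P·diag(-1, 2)·P⁻¹.
Then Q^3 = P·diag(-1, 8)·P⁻¹ = [[-3, -56], [-1, -16]] · [[-2, 7], [-1, 3]] = [[62, -189], [18, -55]].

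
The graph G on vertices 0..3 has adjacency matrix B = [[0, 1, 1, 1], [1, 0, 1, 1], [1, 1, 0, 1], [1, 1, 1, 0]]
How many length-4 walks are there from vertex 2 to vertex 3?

The number of length-4 walks from vertex 2 to vertex 3 is entry (2,3) of B⁴, where B is the adjacency matrix.
B² = [[3, 2, 2, 2], [2, 3, 2, 2], [2, 2, 3, 2], [2, 2, 2, 3]]
B³ = [[6, 7, 7, 7], [7, 6, 7, 7], [7, 7, 6, 7], [7, 7, 7, 6]]
B⁴ = [[21, 20, 20, 20], [20, 21, 20, 20], [20, 20, 21, 20], [20, 20, 20, 21]]

20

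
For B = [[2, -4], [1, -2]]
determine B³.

B² = [[0, 0], [0, 0]]
B³ = [[0, 0], [0, 0]]

[[0, 0], [0, 0]]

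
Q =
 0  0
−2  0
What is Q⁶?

[[0, 0], [0, 0]]

Q is strictly triangular, hence nilpotent: Q² = 0, so Q⁶ = 0.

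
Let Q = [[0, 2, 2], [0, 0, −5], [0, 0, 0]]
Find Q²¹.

Q is strictly triangular, hence nilpotent: Q³ = 0, so Q²¹ = 0.

[[0, 0, 0], [0, 0, 0], [0, 0, 0]]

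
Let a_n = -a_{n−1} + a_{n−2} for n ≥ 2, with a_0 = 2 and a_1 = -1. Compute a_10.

With companion matrix M = [[-1, 1], [1, 0]], [a_n, a_{n−1}]ᵀ = M·[a_{n−1}, a_{n−2}]ᵀ, so [a_10, a_9]ᵀ = M⁹·[a_1, a_0]ᵀ.
M⁹ = [[-55, 34], [34, -21]], giving [a_10, a_9]ᵀ = [[123], [-76]].

123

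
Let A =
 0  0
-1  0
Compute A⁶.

[[0, 0], [0, 0]]

A is strictly triangular, hence nilpotent: A² = 0, so A⁶ = 0.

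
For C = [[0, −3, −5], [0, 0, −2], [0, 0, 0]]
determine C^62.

C is strictly triangular, hence nilpotent: C^3 = 0, so C^62 = 0.

[[0, 0, 0], [0, 0, 0], [0, 0, 0]]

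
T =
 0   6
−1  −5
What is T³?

tr T = −5 and det T = 6, so the characteristic polynomial is λ² − (−5)λ + (6) with roots −2 and −3.
Eigenvectors give P = [[−3, 2], [1, −1]] with P⁻¹ = [[−1, −2], [−1, −3]], and T = P·diag(−2, −3)·P⁻¹.
Then T³ = P·diag(−8, −27)·P⁻¹ = [[24, −54], [−8, 27]] · [[−1, −2], [−1, −3]] = [[30, 114], [−19, −65]].

[[30, 114], [−19, −65]]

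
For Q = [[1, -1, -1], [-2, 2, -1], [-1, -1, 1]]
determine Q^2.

[[4, -2, -1], [-5, 7, -1], [0, -2, 3]]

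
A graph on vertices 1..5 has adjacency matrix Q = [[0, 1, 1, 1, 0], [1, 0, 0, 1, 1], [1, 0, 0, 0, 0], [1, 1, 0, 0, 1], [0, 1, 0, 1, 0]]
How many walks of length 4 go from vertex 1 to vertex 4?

The number of length-4 walks from vertex 1 to vertex 4 is entry (1,4) of Q⁴, where Q is the adjacency matrix.
Q² = [[3, 1, 0, 1, 2], [1, 3, 1, 2, 1], [0, 1, 1, 1, 0], [1, 2, 1, 3, 1], [2, 1, 0, 1, 2]]
Q³ = [[2, 6, 3, 6, 2], [6, 4, 1, 5, 5], [3, 1, 0, 1, 2], [6, 5, 1, 4, 5], [2, 5, 2, 5, 2]]
Q⁴ = [[15, 10, 2, 10, 12], [10, 16, 6, 15, 9], [2, 6, 3, 6, 2], [10, 15, 6, 16, 9], [12, 9, 2, 9, 10]]

10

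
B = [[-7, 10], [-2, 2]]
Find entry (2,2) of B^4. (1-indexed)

-244

tr B = -5 and det B = 6, so the characteristic polynomial is λ² − (-5)λ + (6) with roots -3 and -2.
Eigenvectors give P = [[5, 2], [2, 1]] with P⁻¹ = [[1, -2], [-2, 5]], and B = P·diag(-3, -2)·P⁻¹.
Then B^4 = P·diag(81, 16)·P⁻¹ = [[405, 32], [162, 16]] · [[1, -2], [-2, 5]] = [[341, -650], [130, -244]].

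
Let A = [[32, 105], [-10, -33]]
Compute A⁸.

[[-37574, -132405], [12610, 44391]]

tr A = -1 and det A = -6, so the characteristic polynomial is λ² − (-1)λ + (-6) with roots 2 and -3.
Eigenvectors give P = [[-7, 3], [2, -1]] with P⁻¹ = [[-1, -3], [-2, -7]], and A = P·diag(2, -3)·P⁻¹.
Then A⁸ = P·diag(256, 6561)·P⁻¹ = [[-1792, 19683], [512, -6561]] · [[-1, -3], [-2, -7]] = [[-37574, -132405], [12610, 44391]].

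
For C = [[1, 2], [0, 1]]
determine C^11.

[[1, 22], [0, 1]]

C = I + N where N = [[0, 2], [0, 0]] is strictly upper-triangular, so N^2 = 0.
(I + N)^11 = I + 11·N = [[1, 22], [0, 1]].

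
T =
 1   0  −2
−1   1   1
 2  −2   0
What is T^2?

[[−3, 4, −2], [0, −1, 3], [4, −2, −6]]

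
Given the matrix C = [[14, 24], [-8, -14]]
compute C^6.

tr C = 0 and det C = -4, so the characteristic polynomial is λ² − (0)λ + (-4) with roots -2 and 2.
Eigenvectors give P = [[-3, -2], [2, 1]] with P⁻¹ = [[1, 2], [-2, -3]], and C = P·diag(-2, 2)·P⁻¹.
Then C^6 = P·diag(64, 64)·P⁻¹ = [[-192, -128], [128, 64]] · [[1, 2], [-2, -3]] = [[64, 0], [0, 64]].

[[64, 0], [0, 64]]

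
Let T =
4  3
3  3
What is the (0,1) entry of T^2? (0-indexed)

21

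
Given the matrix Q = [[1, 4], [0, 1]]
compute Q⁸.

Q = I + N where N = [[0, 4], [0, 0]] is strictly upper-triangular, so N² = 0.
(I + N)⁸ = I + 8·N = [[1, 32], [0, 1]].

[[1, 32], [0, 1]]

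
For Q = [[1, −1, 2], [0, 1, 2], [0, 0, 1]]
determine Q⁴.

[[1, −4, −4], [0, 1, 8], [0, 0, 1]]

Q = I + N where N = [[0, −1, 2], [0, 0, 2], [0, 0, 0]] is strictly upper-triangular, so N³ = 0.
(I + N)⁴ = I + 4·N + 6·N² = [[1, −4, −4], [0, 1, 8], [0, 0, 1]].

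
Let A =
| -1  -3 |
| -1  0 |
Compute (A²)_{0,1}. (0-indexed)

3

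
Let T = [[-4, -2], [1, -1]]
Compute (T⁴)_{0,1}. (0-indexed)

tr T = -5 and det T = 6, so the characteristic polynomial is λ² − (-5)λ + (6) with roots -3 and -2.
Eigenvectors give P = [[2, -1], [-1, 1]] with P⁻¹ = [[1, 1], [1, 2]], and T = P·diag(-3, -2)·P⁻¹.
Then T⁴ = P·diag(81, 16)·P⁻¹ = [[162, -16], [-81, 16]] · [[1, 1], [1, 2]] = [[146, 130], [-65, -49]].

130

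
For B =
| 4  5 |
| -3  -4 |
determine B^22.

[[1, 0], [0, 1]]

B² = I (check: tr B = 0 and det B = -1), so B^22 = I since 22 is even.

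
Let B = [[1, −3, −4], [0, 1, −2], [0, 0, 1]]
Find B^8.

B = I + N where N = [[0, −3, −4], [0, 0, −2], [0, 0, 0]] is strictly upper-triangular, so N^3 = 0.
(I + N)^8 = I + 8·N + 28·N^2 = [[1, −24, 136], [0, 1, −16], [0, 0, 1]].

[[1, −24, 136], [0, 1, −16], [0, 0, 1]]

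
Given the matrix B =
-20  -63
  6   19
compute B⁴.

tr B = -1 and det B = -2, so the characteristic polynomial is λ² − (-1)λ + (-2) with roots -2 and 1.
Eigenvectors give P = [[-7, 3], [2, -1]] with P⁻¹ = [[-1, -3], [-2, -7]], and B = P·diag(-2, 1)·P⁻¹.
Then B⁴ = P·diag(16, 1)·P⁻¹ = [[-112, 3], [32, -1]] · [[-1, -3], [-2, -7]] = [[106, 315], [-30, -89]].

[[106, 315], [-30, -89]]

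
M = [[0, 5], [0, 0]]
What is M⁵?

M is strictly triangular, hence nilpotent: M² = 0, so M⁵ = 0.

[[0, 0], [0, 0]]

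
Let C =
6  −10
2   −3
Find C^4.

[[76, −150], [30, −59]]

tr C = 3 and det C = 2, so the characteristic polynomial is λ² − (3)λ + (2) with roots 2 and 1.
Eigenvectors give P = [[−5, 2], [−2, 1]] with P⁻¹ = [[−1, 2], [−2, 5]], and C = P·diag(2, 1)·P⁻¹.
Then C^4 = P·diag(16, 1)·P⁻¹ = [[−80, 2], [−32, 1]] · [[−1, 2], [−2, 5]] = [[76, −150], [30, −59]].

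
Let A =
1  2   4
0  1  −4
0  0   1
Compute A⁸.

[[1, 16, −192], [0, 1, −32], [0, 0, 1]]

A = I + N where N = [[0, 2, 4], [0, 0, −4], [0, 0, 0]] is strictly upper-triangular, so N³ = 0.
(I + N)⁸ = I + 8·N + 28·N² = [[1, 16, −192], [0, 1, −32], [0, 0, 1]].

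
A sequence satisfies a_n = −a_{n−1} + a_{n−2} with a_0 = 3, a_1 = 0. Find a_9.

−63

With companion matrix T = [[−1, 1], [1, 0]], [a_n, a_{n−1}]ᵀ = T·[a_{n−1}, a_{n−2}]ᵀ, so [a_9, a_8]ᵀ = T⁸·[a_1, a_0]ᵀ.
T⁸ = [[34, −21], [−21, 13]], giving [a_9, a_8]ᵀ = [[−63], [39]].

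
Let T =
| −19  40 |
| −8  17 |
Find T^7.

tr T = −2 and det T = −3, so the characteristic polynomial is λ² − (−2)λ + (−3) with roots 1 and −3.
Eigenvectors give P = [[−2, 5], [−1, 2]] with P⁻¹ = [[2, −5], [1, −2]], and T = P·diag(1, −3)·P⁻¹.
Then T^7 = P·diag(1, −2187)·P⁻¹ = [[−2, −10935], [−1, −4374]] · [[2, −5], [1, −2]] = [[−10939, 21880], [−4376, 8753]].

[[−10939, 21880], [−4376, 8753]]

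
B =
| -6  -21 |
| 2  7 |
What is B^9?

B² = B (a projection; rank 1, trace 1), so B^9 = B.

[[-6, -21], [2, 7]]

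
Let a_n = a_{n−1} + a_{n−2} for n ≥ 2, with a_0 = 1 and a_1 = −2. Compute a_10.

With companion matrix Q = [[1, 1], [1, 0]], [a_n, a_{n−1}]ᵀ = Q·[a_{n−1}, a_{n−2}]ᵀ, so [a_10, a_9]ᵀ = Q⁹·[a_1, a_0]ᵀ.
Q⁹ = [[55, 34], [34, 21]], giving [a_10, a_9]ᵀ = [[−76], [−47]].

−76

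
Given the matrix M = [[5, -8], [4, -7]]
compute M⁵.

[[245, -488], [244, -487]]

tr M = -2 and det M = -3, so the characteristic polynomial is λ² − (-2)λ + (-3) with roots 1 and -3.
Eigenvectors give P = [[-2, 1], [-1, 1]] with P⁻¹ = [[-1, 1], [-1, 2]], and M = P·diag(1, -3)·P⁻¹.
Then M⁵ = P·diag(1, -243)·P⁻¹ = [[-2, -243], [-1, -243]] · [[-1, 1], [-1, 2]] = [[245, -488], [244, -487]].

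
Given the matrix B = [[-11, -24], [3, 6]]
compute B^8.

tr B = -5 and det B = 6, so the characteristic polynomial is λ² − (-5)λ + (6) with roots -3 and -2.
Eigenvectors give P = [[3, -8], [-1, 3]] with P⁻¹ = [[3, 8], [1, 3]], and B = P·diag(-3, -2)·P⁻¹.
Then B^8 = P·diag(6561, 256)·P⁻¹ = [[19683, -2048], [-6561, 768]] · [[3, 8], [1, 3]] = [[57001, 151320], [-18915, -50184]].

[[57001, 151320], [-18915, -50184]]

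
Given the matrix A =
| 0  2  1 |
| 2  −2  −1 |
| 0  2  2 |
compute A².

[[4, −2, 0], [−4, 6, 2], [4, 0, 2]]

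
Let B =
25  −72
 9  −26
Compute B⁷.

tr B = −1 and det B = −2, so the characteristic polynomial is λ² − (−1)λ + (−2) with roots 1 and −2.
Eigenvectors give P = [[3, −8], [1, −3]] with P⁻¹ = [[3, −8], [1, −3]], and B = P·diag(1, −2)·P⁻¹.
Then B⁷ = P·diag(1, −128)·P⁻¹ = [[3, 1024], [1, 384]] · [[3, −8], [1, −3]] = [[1033, −3096], [387, −1160]].

[[1033, −3096], [387, −1160]]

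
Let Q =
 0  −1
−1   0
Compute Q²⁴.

[[1, 0], [0, 1]]

Q² = I (check: tr Q = 0 and det Q = −1), so Q²⁴ = I since 24 is even.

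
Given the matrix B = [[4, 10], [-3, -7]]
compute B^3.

tr B = -3 and det B = 2, so the characteristic polynomial is λ² − (-3)λ + (2) with roots -1 and -2.
Eigenvectors give P = [[-2, -5], [1, 3]] with P⁻¹ = [[-3, -5], [1, 2]], and B = P·diag(-1, -2)·P⁻¹.
Then B^3 = P·diag(-1, -8)·P⁻¹ = [[2, 40], [-1, -24]] · [[-3, -5], [1, 2]] = [[34, 70], [-21, -43]].

[[34, 70], [-21, -43]]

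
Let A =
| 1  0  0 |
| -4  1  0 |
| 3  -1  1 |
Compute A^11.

A = I + N where N = [[0, 0, 0], [-4, 0, 0], [3, -1, 0]] is strictly lower-triangular, so N^3 = 0.
(I + N)^11 = I + 11·N + 55·N^2 = [[1, 0, 0], [-44, 1, 0], [253, -11, 1]].

[[1, 0, 0], [-44, 1, 0], [253, -11, 1]]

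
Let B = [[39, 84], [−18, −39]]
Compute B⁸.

[[6561, 0], [0, 6561]]

tr B = 0 and det B = −9, so the characteristic polynomial is λ² − (0)λ + (−9) with roots 3 and −3.
Eigenvectors give P = [[−7, −2], [3, 1]] with P⁻¹ = [[−1, −2], [3, 7]], and B = P·diag(3, −3)·P⁻¹.
Then B⁸ = P·diag(6561, 6561)·P⁻¹ = [[−45927, −13122], [19683, 6561]] · [[−1, −2], [3, 7]] = [[6561, 0], [0, 6561]].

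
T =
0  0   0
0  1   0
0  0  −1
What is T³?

[[0, 0, 0], [0, 1, 0], [0, 0, −1]]

T² = [[0, 0, 0], [0, 1, 0], [0, 0, 1]]
T³ = [[0, 0, 0], [0, 1, 0], [0, 0, −1]]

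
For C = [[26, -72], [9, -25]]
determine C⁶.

[[568, -1512], [189, -503]]

tr C = 1 and det C = -2, so the characteristic polynomial is λ² − (1)λ + (-2) with roots 2 and -1.
Eigenvectors give P = [[3, -8], [1, -3]] with P⁻¹ = [[3, -8], [1, -3]], and C = P·diag(2, -1)·P⁻¹.
Then C⁶ = P·diag(64, 1)·P⁻¹ = [[192, -8], [64, -3]] · [[3, -8], [1, -3]] = [[568, -1512], [189, -503]].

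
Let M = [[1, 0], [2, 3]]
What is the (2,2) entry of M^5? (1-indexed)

243

tr M = 4 and det M = 3, so the characteristic polynomial is λ² − (4)λ + (3) with roots 3 and 1.
Eigenvectors give P = [[0, -1], [1, 1]] with P⁻¹ = [[1, 1], [-1, 0]], and M = P·diag(3, 1)·P⁻¹.
Then M^5 = P·diag(243, 1)·P⁻¹ = [[0, -1], [243, 1]] · [[1, 1], [-1, 0]] = [[1, 0], [242, 243]].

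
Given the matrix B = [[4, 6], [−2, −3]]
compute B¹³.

[[4, 6], [−2, −3]]

B² = B (a projection; rank 1, trace 1), so B¹³ = B.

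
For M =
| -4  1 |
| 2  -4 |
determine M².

[[18, -8], [-16, 18]]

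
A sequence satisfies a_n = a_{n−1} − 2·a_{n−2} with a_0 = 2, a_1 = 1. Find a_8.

With companion matrix Q = [[1, −2], [1, 0]], [a_n, a_{n−1}]ᵀ = Q·[a_{n−1}, a_{n−2}]ᵀ, so [a_8, a_7]ᵀ = Q⁷·[a_1, a_0]ᵀ.
Q⁷ = [[−3, −14], [7, −10]], giving [a_8, a_7]ᵀ = [[−31], [−13]].

−31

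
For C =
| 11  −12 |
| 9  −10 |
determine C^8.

tr C = 1 and det C = −2, so the characteristic polynomial is λ² − (1)λ + (−2) with roots 2 and −1.
Eigenvectors give P = [[4, 1], [3, 1]] with P⁻¹ = [[1, −1], [−3, 4]], and C = P·diag(2, −1)·P⁻¹.
Then C^8 = P·diag(256, 1)·P⁻¹ = [[1024, 1], [768, 1]] · [[1, −1], [−3, 4]] = [[1021, −1020], [765, −764]].

[[1021, −1020], [765, −764]]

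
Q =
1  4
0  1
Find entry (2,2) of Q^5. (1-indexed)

Q = I + N where N = [[0, 4], [0, 0]] is strictly upper-triangular, so N^2 = 0.
(I + N)^5 = I + 5·N = [[1, 20], [0, 1]].

1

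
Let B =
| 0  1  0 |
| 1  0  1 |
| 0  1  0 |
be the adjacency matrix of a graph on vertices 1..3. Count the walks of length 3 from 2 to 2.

The number of length-3 walks from vertex 2 to vertex 2 is entry (2,2) of B³, where B is the adjacency matrix.
B² = [[1, 0, 1], [0, 2, 0], [1, 0, 1]]
B³ = [[0, 2, 0], [2, 0, 2], [0, 2, 0]]

0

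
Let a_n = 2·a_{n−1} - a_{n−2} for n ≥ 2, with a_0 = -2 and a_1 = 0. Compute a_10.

18

With companion matrix B = [[2, -1], [1, 0]], [a_n, a_{n−1}]ᵀ = B·[a_{n−1}, a_{n−2}]ᵀ, so [a_10, a_9]ᵀ = B⁹·[a_1, a_0]ᵀ.
B⁹ = [[10, -9], [9, -8]], giving [a_10, a_9]ᵀ = [[18], [16]].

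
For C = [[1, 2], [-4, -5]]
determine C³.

[[25, 26], [-52, -53]]

tr C = -4 and det C = 3, so the characteristic polynomial is λ² − (-4)λ + (3) with roots -1 and -3.
Eigenvectors give P = [[-1, 1], [1, -2]] with P⁻¹ = [[-2, -1], [-1, -1]], and C = P·diag(-1, -3)·P⁻¹.
Then C³ = P·diag(-1, -27)·P⁻¹ = [[1, -27], [-1, 54]] · [[-2, -1], [-1, -1]] = [[25, 26], [-52, -53]].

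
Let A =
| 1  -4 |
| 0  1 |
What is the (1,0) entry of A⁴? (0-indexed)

0

A = I + N where N = [[0, -4], [0, 0]] is strictly upper-triangular, so N² = 0.
(I + N)⁴ = I + 4·N = [[1, -16], [0, 1]].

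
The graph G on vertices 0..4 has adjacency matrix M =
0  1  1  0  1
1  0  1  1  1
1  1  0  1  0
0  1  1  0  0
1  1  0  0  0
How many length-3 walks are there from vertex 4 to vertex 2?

The number of length-3 walks from vertex 4 to vertex 2 is entry (4,2) of M^3, where M is the adjacency matrix.
M^2 = [[3, 2, 1, 2, 1], [2, 4, 2, 1, 1], [1, 2, 3, 1, 2], [2, 1, 1, 2, 1], [1, 1, 2, 1, 2]]
M^3 = [[4, 7, 7, 3, 5], [7, 6, 7, 6, 6], [7, 7, 4, 5, 3], [3, 6, 5, 2, 3], [5, 6, 3, 3, 2]]

3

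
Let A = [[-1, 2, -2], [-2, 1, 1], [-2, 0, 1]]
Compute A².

[[1, 0, 2], [-2, -3, 6], [0, -4, 5]]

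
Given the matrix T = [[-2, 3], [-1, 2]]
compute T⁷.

[[-2, 3], [-1, 2]]

T² = I (check: tr T = 0 and det T = -1), so T⁷ = T since 7 is odd.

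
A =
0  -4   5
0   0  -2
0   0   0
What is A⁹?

A is strictly triangular, hence nilpotent: A³ = 0, so A⁹ = 0.

[[0, 0, 0], [0, 0, 0], [0, 0, 0]]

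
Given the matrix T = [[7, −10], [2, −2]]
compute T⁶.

[[3389, −6650], [1330, −2596]]

tr T = 5 and det T = 6, so the characteristic polynomial is λ² − (5)λ + (6) with roots 2 and 3.
Eigenvectors give P = [[2, 5], [1, 2]] with P⁻¹ = [[−2, 5], [1, −2]], and T = P·diag(2, 3)·P⁻¹.
Then T⁶ = P·diag(64, 729)·P⁻¹ = [[128, 3645], [64, 1458]] · [[−2, 5], [1, −2]] = [[3389, −6650], [1330, −2596]].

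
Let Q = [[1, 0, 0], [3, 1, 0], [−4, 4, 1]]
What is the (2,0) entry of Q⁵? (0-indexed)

Q = I + N where N = [[0, 0, 0], [3, 0, 0], [−4, 4, 0]] is strictly lower-triangular, so N³ = 0.
(I + N)⁵ = I + 5·N + 10·N² = [[1, 0, 0], [15, 1, 0], [100, 20, 1]].

100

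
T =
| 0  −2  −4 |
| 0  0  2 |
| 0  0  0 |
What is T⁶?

[[0, 0, 0], [0, 0, 0], [0, 0, 0]]

T is strictly triangular, hence nilpotent: T³ = 0, so T⁶ = 0.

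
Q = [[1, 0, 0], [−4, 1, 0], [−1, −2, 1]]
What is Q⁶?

Q = I + N where N = [[0, 0, 0], [−4, 0, 0], [−1, −2, 0]] is strictly lower-triangular, so N³ = 0.
(I + N)⁶ = I + 6·N + 15·N² = [[1, 0, 0], [−24, 1, 0], [114, −12, 1]].

[[1, 0, 0], [−24, 1, 0], [114, −12, 1]]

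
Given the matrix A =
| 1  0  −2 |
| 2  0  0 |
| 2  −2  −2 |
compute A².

[[−3, 4, 2], [2, 0, −4], [−6, 4, 0]]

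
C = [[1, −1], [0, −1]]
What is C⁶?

C² = I (check: tr C = 0 and det C = −1), so C⁶ = I since 6 is even.

[[1, 0], [0, 1]]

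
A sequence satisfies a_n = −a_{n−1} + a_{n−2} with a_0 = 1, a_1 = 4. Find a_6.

−27

With companion matrix A = [[−1, 1], [1, 0]], [a_n, a_{n−1}]ᵀ = A·[a_{n−1}, a_{n−2}]ᵀ, so [a_6, a_5]ᵀ = A⁵·[a_1, a_0]ᵀ.
A⁵ = [[−8, 5], [5, −3]], giving [a_6, a_5]ᵀ = [[−27], [17]].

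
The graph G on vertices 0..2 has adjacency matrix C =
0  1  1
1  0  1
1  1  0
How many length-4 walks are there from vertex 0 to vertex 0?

6

The number of length-4 walks from vertex 0 to vertex 0 is entry (0,0) of C⁴, where C is the adjacency matrix.
C² = [[2, 1, 1], [1, 2, 1], [1, 1, 2]]
C³ = [[2, 3, 3], [3, 2, 3], [3, 3, 2]]
C⁴ = [[6, 5, 5], [5, 6, 5], [5, 5, 6]]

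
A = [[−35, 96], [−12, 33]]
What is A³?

tr A = −2 and det A = −3, so the characteristic polynomial is λ² − (−2)λ + (−3) with roots 1 and −3.
Eigenvectors give P = [[−8, 3], [−3, 1]] with P⁻¹ = [[1, −3], [3, −8]], and A = P·diag(1, −3)·P⁻¹.
Then A³ = P·diag(1, −27)·P⁻¹ = [[−8, −81], [−3, −27]] · [[1, −3], [3, −8]] = [[−251, 672], [−84, 225]].

[[−251, 672], [−84, 225]]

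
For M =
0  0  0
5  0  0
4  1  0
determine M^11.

M is strictly triangular, hence nilpotent: M^3 = 0, so M^11 = 0.

[[0, 0, 0], [0, 0, 0], [0, 0, 0]]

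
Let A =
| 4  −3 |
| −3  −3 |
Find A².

[[25, −3], [−3, 18]]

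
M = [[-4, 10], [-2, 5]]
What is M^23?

M² = M (a projection; rank 1, trace 1), so M^23 = M.

[[-4, 10], [-2, 5]]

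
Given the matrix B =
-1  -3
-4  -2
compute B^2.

[[13, 9], [12, 16]]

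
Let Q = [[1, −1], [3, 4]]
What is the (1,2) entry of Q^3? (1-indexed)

Q^2 = [[−2, −5], [15, 13]]
Q^3 = [[−17, −18], [54, 37]]

−18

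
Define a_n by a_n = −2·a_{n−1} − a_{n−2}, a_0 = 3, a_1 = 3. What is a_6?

−33

With companion matrix A = [[−2, −1], [1, 0]], [a_n, a_{n−1}]ᵀ = A·[a_{n−1}, a_{n−2}]ᵀ, so [a_6, a_5]ᵀ = A⁵·[a_1, a_0]ᵀ.
A⁵ = [[−6, −5], [5, 4]], giving [a_6, a_5]ᵀ = [[−33], [27]].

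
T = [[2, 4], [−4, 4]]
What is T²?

[[−12, 24], [−24, 0]]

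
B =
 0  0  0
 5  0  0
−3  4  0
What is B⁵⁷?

B is strictly triangular, hence nilpotent: B³ = 0, so B⁵⁷ = 0.

[[0, 0, 0], [0, 0, 0], [0, 0, 0]]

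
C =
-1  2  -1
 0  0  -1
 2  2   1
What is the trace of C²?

-6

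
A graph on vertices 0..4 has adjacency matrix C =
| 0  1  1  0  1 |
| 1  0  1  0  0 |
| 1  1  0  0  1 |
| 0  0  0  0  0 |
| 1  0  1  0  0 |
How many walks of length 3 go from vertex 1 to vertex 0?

The number of length-3 walks from vertex 1 to vertex 0 is entry (1,0) of C^3, where C is the adjacency matrix.
C^2 = [[3, 1, 2, 0, 1], [1, 2, 1, 0, 2], [2, 1, 3, 0, 1], [0, 0, 0, 0, 0], [1, 2, 1, 0, 2]]
C^3 = [[4, 5, 5, 0, 5], [5, 2, 5, 0, 2], [5, 5, 4, 0, 5], [0, 0, 0, 0, 0], [5, 2, 5, 0, 2]]

5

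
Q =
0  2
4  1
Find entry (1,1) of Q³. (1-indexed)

8

Q² = [[8, 2], [4, 9]]
Q³ = [[8, 18], [36, 17]]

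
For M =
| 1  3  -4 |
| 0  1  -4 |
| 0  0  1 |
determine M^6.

M = I + N where N = [[0, 3, -4], [0, 0, -4], [0, 0, 0]] is strictly upper-triangular, so N^3 = 0.
(I + N)^6 = I + 6·N + 15·N^2 = [[1, 18, -204], [0, 1, -24], [0, 0, 1]].

[[1, 18, -204], [0, 1, -24], [0, 0, 1]]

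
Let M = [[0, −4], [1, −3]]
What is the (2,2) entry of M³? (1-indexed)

M² = [[−4, 12], [−3, 5]]
M³ = [[12, −20], [5, −3]]

−3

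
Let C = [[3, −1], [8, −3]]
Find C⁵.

C² = I (check: tr C = 0 and det C = −1), so C⁵ = C since 5 is odd.

[[3, −1], [8, −3]]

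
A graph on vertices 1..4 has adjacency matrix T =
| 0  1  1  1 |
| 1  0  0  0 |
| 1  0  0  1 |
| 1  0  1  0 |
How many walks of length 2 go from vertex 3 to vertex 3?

The number of length-2 walks from vertex 3 to vertex 3 is entry (3,3) of T², where T is the adjacency matrix.
T² = [[3, 0, 1, 1], [0, 1, 1, 1], [1, 1, 2, 1], [1, 1, 1, 2]]

2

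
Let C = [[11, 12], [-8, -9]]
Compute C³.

[[83, 84], [-56, -57]]

tr C = 2 and det C = -3, so the characteristic polynomial is λ² − (2)λ + (-3) with roots 3 and -1.
Eigenvectors give P = [[-3, -1], [2, 1]] with P⁻¹ = [[-1, -1], [2, 3]], and C = P·diag(3, -1)·P⁻¹.
Then C³ = P·diag(27, -1)·P⁻¹ = [[-81, 1], [54, -1]] · [[-1, -1], [2, 3]] = [[83, 84], [-56, -57]].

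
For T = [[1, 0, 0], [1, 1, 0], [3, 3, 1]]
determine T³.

[[1, 0, 0], [3, 1, 0], [18, 9, 1]]

T = I + N where N = [[0, 0, 0], [1, 0, 0], [3, 3, 0]] is strictly lower-triangular, so N³ = 0.
(I + N)³ = I + 3·N + 3·N² = [[1, 0, 0], [3, 1, 0], [18, 9, 1]].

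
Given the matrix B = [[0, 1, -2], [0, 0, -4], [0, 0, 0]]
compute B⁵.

B is strictly triangular, hence nilpotent: B³ = 0, so B⁵ = 0.

[[0, 0, 0], [0, 0, 0], [0, 0, 0]]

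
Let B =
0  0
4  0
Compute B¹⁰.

[[0, 0], [0, 0]]

B is strictly triangular, hence nilpotent: B² = 0, so B¹⁰ = 0.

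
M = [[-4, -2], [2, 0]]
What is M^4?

[[80, 64], [-64, -48]]

M^2 = [[12, 8], [-8, -4]]
M^3 = [[-32, -24], [24, 16]]
M^4 = [[80, 64], [-64, -48]]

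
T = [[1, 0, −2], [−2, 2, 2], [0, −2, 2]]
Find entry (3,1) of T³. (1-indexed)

T² = [[1, 4, −6], [−6, 0, 12], [4, −8, 0]]
T³ = [[−7, 20, −6], [−6, −24, 36], [20, −16, −24]]

20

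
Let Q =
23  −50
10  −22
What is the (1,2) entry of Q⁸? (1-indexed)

−63050

tr Q = 1 and det Q = −6, so the characteristic polynomial is λ² − (1)λ + (−6) with roots −2 and 3.
Eigenvectors give P = [[2, −5], [1, −2]] with P⁻¹ = [[−2, 5], [−1, 2]], and Q = P·diag(−2, 3)·P⁻¹.
Then Q⁸ = P·diag(256, 6561)·P⁻¹ = [[512, −32805], [256, −13122]] · [[−2, 5], [−1, 2]] = [[31781, −63050], [12610, −24964]].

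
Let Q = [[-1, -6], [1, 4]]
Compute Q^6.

tr Q = 3 and det Q = 2, so the characteristic polynomial is λ² − (3)λ + (2) with roots 1 and 2.
Eigenvectors give P = [[-3, -2], [1, 1]] with P⁻¹ = [[-1, -2], [1, 3]], and Q = P·diag(1, 2)·P⁻¹.
Then Q^6 = P·diag(1, 64)·P⁻¹ = [[-3, -128], [1, 64]] · [[-1, -2], [1, 3]] = [[-125, -378], [63, 190]].

[[-125, -378], [63, 190]]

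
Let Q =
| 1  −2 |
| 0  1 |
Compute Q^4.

Q = I + N where N = [[0, −2], [0, 0]] is strictly upper-triangular, so N^2 = 0.
(I + N)^4 = I + 4·N = [[1, −8], [0, 1]].

[[1, −8], [0, 1]]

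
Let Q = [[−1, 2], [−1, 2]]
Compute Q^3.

Q² = Q (a projection; rank 1, trace 1), so Q^3 = Q.

[[−1, 2], [−1, 2]]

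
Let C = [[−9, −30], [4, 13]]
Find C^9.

[[−98409, −295230], [39364, 118093]]

tr C = 4 and det C = 3, so the characteristic polynomial is λ² − (4)λ + (3) with roots 3 and 1.
Eigenvectors give P = [[−5, −3], [2, 1]] with P⁻¹ = [[1, 3], [−2, −5]], and C = P·diag(3, 1)·P⁻¹.
Then C^9 = P·diag(19683, 1)·P⁻¹ = [[−98415, −3], [39366, 1]] · [[1, 3], [−2, −5]] = [[−98409, −295230], [39364, 118093]].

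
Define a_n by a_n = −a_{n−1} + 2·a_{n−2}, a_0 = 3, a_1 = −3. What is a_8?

With companion matrix Q = [[−1, 2], [1, 0]], [a_n, a_{n−1}]ᵀ = Q·[a_{n−1}, a_{n−2}]ᵀ, so [a_8, a_7]ᵀ = Q⁷·[a_1, a_0]ᵀ.
Q⁷ = [[−85, 86], [43, −42]], giving [a_8, a_7]ᵀ = [[513], [−255]].

513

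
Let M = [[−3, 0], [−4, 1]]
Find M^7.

[[−2187, 0], [−2188, 1]]

tr M = −2 and det M = −3, so the characteristic polynomial is λ² − (−2)λ + (−3) with roots 1 and −3.
Eigenvectors give P = [[0, −1], [1, −1]] with P⁻¹ = [[−1, 1], [−1, 0]], and M = P·diag(1, −3)·P⁻¹.
Then M^7 = P·diag(1, −2187)·P⁻¹ = [[0, 2187], [1, 2187]] · [[−1, 1], [−1, 0]] = [[−2187, 0], [−2188, 1]].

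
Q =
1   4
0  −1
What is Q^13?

[[1, 4], [0, −1]]

Q² = I (check: tr Q = 0 and det Q = −1), so Q^13 = Q since 13 is odd.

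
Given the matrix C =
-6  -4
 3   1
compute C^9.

tr C = -5 and det C = 6, so the characteristic polynomial is λ² − (-5)λ + (6) with roots -3 and -2.
Eigenvectors give P = [[4, -1], [-3, 1]] with P⁻¹ = [[1, 1], [3, 4]], and C = P·diag(-3, -2)·P⁻¹.
Then C^9 = P·diag(-19683, -512)·P⁻¹ = [[-78732, 512], [59049, -512]] · [[1, 1], [3, 4]] = [[-77196, -76684], [57513, 57001]].

[[-77196, -76684], [57513, 57001]]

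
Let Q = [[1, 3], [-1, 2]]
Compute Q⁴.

[[-23, -9], [3, -26]]

Q² = [[-2, 9], [-3, 1]]
Q³ = [[-11, 12], [-4, -7]]
Q⁴ = [[-23, -9], [3, -26]]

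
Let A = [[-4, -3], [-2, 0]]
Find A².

[[22, 12], [8, 6]]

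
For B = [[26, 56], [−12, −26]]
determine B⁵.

tr B = 0 and det B = −4, so the characteristic polynomial is λ² − (0)λ + (−4) with roots 2 and −2.
Eigenvectors give P = [[7, −2], [−3, 1]] with P⁻¹ = [[1, 2], [3, 7]], and B = P·diag(2, −2)·P⁻¹.
Then B⁵ = P·diag(32, −32)·P⁻¹ = [[224, 64], [−96, −32]] · [[1, 2], [3, 7]] = [[416, 896], [−192, −416]].

[[416, 896], [−192, −416]]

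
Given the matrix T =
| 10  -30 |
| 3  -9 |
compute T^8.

T² = T (a projection; rank 1, trace 1), so T^8 = T.

[[10, -30], [3, -9]]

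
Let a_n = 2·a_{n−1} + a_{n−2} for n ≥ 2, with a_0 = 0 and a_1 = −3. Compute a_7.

With companion matrix C = [[2, 1], [1, 0]], [a_n, a_{n−1}]ᵀ = C·[a_{n−1}, a_{n−2}]ᵀ, so [a_7, a_6]ᵀ = C⁶·[a_1, a_0]ᵀ.
C⁶ = [[169, 70], [70, 29]], giving [a_7, a_6]ᵀ = [[−507], [−210]].

−507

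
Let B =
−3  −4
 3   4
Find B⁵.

[[−3, −4], [3, 4]]

B² = B (a projection; rank 1, trace 1), so B⁵ = B.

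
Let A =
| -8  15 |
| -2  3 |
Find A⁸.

tr A = -5 and det A = 6, so the characteristic polynomial is λ² − (-5)λ + (6) with roots -3 and -2.
Eigenvectors give P = [[3, -5], [1, -2]] with P⁻¹ = [[2, -5], [1, -3]], and A = P·diag(-3, -2)·P⁻¹.
Then A⁸ = P·diag(6561, 256)·P⁻¹ = [[19683, -1280], [6561, -512]] · [[2, -5], [1, -3]] = [[38086, -94575], [12610, -31269]].

[[38086, -94575], [12610, -31269]]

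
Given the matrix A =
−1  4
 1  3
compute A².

[[5, 8], [2, 13]]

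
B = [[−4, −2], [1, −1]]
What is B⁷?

tr B = −5 and det B = 6, so the characteristic polynomial is λ² − (−5)λ + (6) with roots −3 and −2.
Eigenvectors give P = [[2, −1], [−1, 1]] with P⁻¹ = [[1, 1], [1, 2]], and B = P·diag(−3, −2)·P⁻¹.
Then B⁷ = P·diag(−2187, −128)·P⁻¹ = [[−4374, 128], [2187, −128]] · [[1, 1], [1, 2]] = [[−4246, −4118], [2059, 1931]].

[[−4246, −4118], [2059, 1931]]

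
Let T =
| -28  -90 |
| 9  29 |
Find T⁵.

[[-298, -990], [99, 329]]

tr T = 1 and det T = -2, so the characteristic polynomial is λ² − (1)λ + (-2) with roots -1 and 2.
Eigenvectors give P = [[10, -3], [-3, 1]] with P⁻¹ = [[1, 3], [3, 10]], and T = P·diag(-1, 2)·P⁻¹.
Then T⁵ = P·diag(-1, 32)·P⁻¹ = [[-10, -96], [3, 32]] · [[1, 3], [3, 10]] = [[-298, -990], [99, 329]].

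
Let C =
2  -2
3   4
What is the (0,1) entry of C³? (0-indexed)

-44

C² = [[-2, -12], [18, 10]]
C³ = [[-40, -44], [66, 4]]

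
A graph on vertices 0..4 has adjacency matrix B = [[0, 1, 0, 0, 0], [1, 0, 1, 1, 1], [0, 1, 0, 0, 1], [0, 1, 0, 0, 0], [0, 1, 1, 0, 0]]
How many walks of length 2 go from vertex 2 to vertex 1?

1

The number of length-2 walks from vertex 2 to vertex 1 is entry (2,1) of B², where B is the adjacency matrix.
B² = [[1, 0, 1, 1, 1], [0, 4, 1, 0, 1], [1, 1, 2, 1, 1], [1, 0, 1, 1, 1], [1, 1, 1, 1, 2]]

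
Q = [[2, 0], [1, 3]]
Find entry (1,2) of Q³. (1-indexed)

0

tr Q = 5 and det Q = 6, so the characteristic polynomial is λ² − (5)λ + (6) with roots 3 and 2.
Eigenvectors give P = [[0, 1], [1, -1]] with P⁻¹ = [[1, 1], [1, 0]], and Q = P·diag(3, 2)·P⁻¹.
Then Q³ = P·diag(27, 8)·P⁻¹ = [[0, 8], [27, -8]] · [[1, 1], [1, 0]] = [[8, 0], [19, 27]].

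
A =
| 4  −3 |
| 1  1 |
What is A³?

A² = [[13, −15], [5, −2]]
A³ = [[37, −54], [18, −17]]

[[37, −54], [18, −17]]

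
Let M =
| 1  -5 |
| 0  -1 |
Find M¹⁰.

M² = I (check: tr M = 0 and det M = -1), so M¹⁰ = I since 10 is even.

[[1, 0], [0, 1]]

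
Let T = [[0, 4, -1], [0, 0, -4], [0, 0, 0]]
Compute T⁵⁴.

[[0, 0, 0], [0, 0, 0], [0, 0, 0]]

T is strictly triangular, hence nilpotent: T³ = 0, so T⁵⁴ = 0.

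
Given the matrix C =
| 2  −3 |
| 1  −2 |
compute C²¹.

[[2, −3], [1, −2]]

C² = I (check: tr C = 0 and det C = −1), so C²¹ = C since 21 is odd.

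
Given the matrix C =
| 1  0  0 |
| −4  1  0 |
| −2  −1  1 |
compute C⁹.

C = I + N where N = [[0, 0, 0], [−4, 0, 0], [−2, −1, 0]] is strictly lower-triangular, so N³ = 0.
(I + N)⁹ = I + 9·N + 36·N² = [[1, 0, 0], [−36, 1, 0], [126, −9, 1]].

[[1, 0, 0], [−36, 1, 0], [126, −9, 1]]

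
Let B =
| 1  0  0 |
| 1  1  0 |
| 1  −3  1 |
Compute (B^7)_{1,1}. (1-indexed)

B = I + N where N = [[0, 0, 0], [1, 0, 0], [1, −3, 0]] is strictly lower-triangular, so N^3 = 0.
(I + N)^7 = I + 7·N + 21·N^2 = [[1, 0, 0], [7, 1, 0], [−56, −21, 1]].

1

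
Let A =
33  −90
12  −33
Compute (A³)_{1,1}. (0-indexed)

−297

tr A = 0 and det A = −9, so the characteristic polynomial is λ² − (0)λ + (−9) with roots −3 and 3.
Eigenvectors give P = [[−5, 3], [−2, 1]] with P⁻¹ = [[1, −3], [2, −5]], and A = P·diag(−3, 3)·P⁻¹.
Then A³ = P·diag(−27, 27)·P⁻¹ = [[135, 81], [54, 27]] · [[1, −3], [2, −5]] = [[297, −810], [108, −297]].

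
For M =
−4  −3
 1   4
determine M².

[[13, 0], [0, 13]]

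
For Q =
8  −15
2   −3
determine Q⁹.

tr Q = 5 and det Q = 6, so the characteristic polynomial is λ² − (5)λ + (6) with roots 2 and 3.
Eigenvectors give P = [[−5, 3], [−2, 1]] with P⁻¹ = [[1, −3], [2, −5]], and Q = P·diag(2, 3)·P⁻¹.
Then Q⁹ = P·diag(512, 19683)·P⁻¹ = [[−2560, 59049], [−1024, 19683]] · [[1, −3], [2, −5]] = [[115538, −287565], [38342, −95343]].

[[115538, −287565], [38342, −95343]]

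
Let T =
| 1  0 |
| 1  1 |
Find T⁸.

[[1, 0], [8, 1]]

T = I + N where N = [[0, 0], [1, 0]] is strictly lower-triangular, so N² = 0.
(I + N)⁸ = I + 8·N = [[1, 0], [8, 1]].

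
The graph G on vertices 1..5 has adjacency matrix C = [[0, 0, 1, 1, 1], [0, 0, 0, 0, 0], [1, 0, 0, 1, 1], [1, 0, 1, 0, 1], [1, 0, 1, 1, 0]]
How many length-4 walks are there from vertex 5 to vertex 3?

20

The number of length-4 walks from vertex 5 to vertex 3 is entry (5,3) of C⁴, where C is the adjacency matrix.
C² = [[3, 0, 2, 2, 2], [0, 0, 0, 0, 0], [2, 0, 3, 2, 2], [2, 0, 2, 3, 2], [2, 0, 2, 2, 3]]
C³ = [[6, 0, 7, 7, 7], [0, 0, 0, 0, 0], [7, 0, 6, 7, 7], [7, 0, 7, 6, 7], [7, 0, 7, 7, 6]]
C⁴ = [[21, 0, 20, 20, 20], [0, 0, 0, 0, 0], [20, 0, 21, 20, 20], [20, 0, 20, 21, 20], [20, 0, 20, 20, 21]]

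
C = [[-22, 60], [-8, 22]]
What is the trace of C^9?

0

tr C = 0 and det C = -4, so the characteristic polynomial is λ² − (0)λ + (-4) with roots -2 and 2.
Eigenvectors give P = [[3, 5], [1, 2]] with P⁻¹ = [[2, -5], [-1, 3]], and C = P·diag(-2, 2)·P⁻¹.
Then C^9 = P·diag(-512, 512)·P⁻¹ = [[-1536, 2560], [-512, 1024]] · [[2, -5], [-1, 3]] = [[-5632, 15360], [-2048, 5632]].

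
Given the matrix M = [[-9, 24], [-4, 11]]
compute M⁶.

tr M = 2 and det M = -3, so the characteristic polynomial is λ² − (2)λ + (-3) with roots 3 and -1.
Eigenvectors give P = [[2, 3], [1, 1]] with P⁻¹ = [[-1, 3], [1, -2]], and M = P·diag(3, -1)·P⁻¹.
Then M⁶ = P·diag(729, 1)·P⁻¹ = [[1458, 3], [729, 1]] · [[-1, 3], [1, -2]] = [[-1455, 4368], [-728, 2185]].

[[-1455, 4368], [-728, 2185]]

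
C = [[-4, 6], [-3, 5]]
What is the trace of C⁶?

tr C = 1 and det C = -2, so the characteristic polynomial is λ² − (1)λ + (-2) with roots -1 and 2.
Eigenvectors give P = [[2, 1], [1, 1]] with P⁻¹ = [[1, -1], [-1, 2]], and C = P·diag(-1, 2)·P⁻¹.
Then C⁶ = P·diag(1, 64)·P⁻¹ = [[2, 64], [1, 64]] · [[1, -1], [-1, 2]] = [[-62, 126], [-63, 127]].

65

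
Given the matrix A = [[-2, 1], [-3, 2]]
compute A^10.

[[1, 0], [0, 1]]

A² = I (check: tr A = 0 and det A = -1), so A^10 = I since 10 is even.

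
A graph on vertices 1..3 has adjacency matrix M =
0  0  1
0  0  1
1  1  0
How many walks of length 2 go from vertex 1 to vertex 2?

1

The number of length-2 walks from vertex 1 to vertex 2 is entry (1,2) of M^2, where M is the adjacency matrix.
M^2 = [[1, 1, 0], [1, 1, 0], [0, 0, 2]]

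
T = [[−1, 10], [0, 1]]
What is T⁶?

T² = I (check: tr T = 0 and det T = −1), so T⁶ = I since 6 is even.

[[1, 0], [0, 1]]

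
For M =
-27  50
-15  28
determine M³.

tr M = 1 and det M = -6, so the characteristic polynomial is λ² − (1)λ + (-6) with roots 3 and -2.
Eigenvectors give P = [[-5, 2], [-3, 1]] with P⁻¹ = [[1, -2], [3, -5]], and M = P·diag(3, -2)·P⁻¹.
Then M³ = P·diag(27, -8)·P⁻¹ = [[-135, -16], [-81, -8]] · [[1, -2], [3, -5]] = [[-183, 350], [-105, 202]].

[[-183, 350], [-105, 202]]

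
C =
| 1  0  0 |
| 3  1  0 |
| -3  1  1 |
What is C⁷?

[[1, 0, 0], [21, 1, 0], [42, 7, 1]]

C = I + N where N = [[0, 0, 0], [3, 0, 0], [-3, 1, 0]] is strictly lower-triangular, so N³ = 0.
(I + N)⁷ = I + 7·N + 21·N² = [[1, 0, 0], [21, 1, 0], [42, 7, 1]].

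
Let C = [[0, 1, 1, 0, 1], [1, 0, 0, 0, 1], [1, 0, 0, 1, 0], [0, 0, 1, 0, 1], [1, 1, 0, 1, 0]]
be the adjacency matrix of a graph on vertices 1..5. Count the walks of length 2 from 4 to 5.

The number of length-2 walks from vertex 4 to vertex 5 is entry (4,5) of C^2, where C is the adjacency matrix.
C^2 = [[3, 1, 0, 2, 1], [1, 2, 1, 1, 1], [0, 1, 2, 0, 2], [2, 1, 0, 2, 0], [1, 1, 2, 0, 3]]

0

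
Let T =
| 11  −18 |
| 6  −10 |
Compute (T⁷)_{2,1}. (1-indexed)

tr T = 1 and det T = −2, so the characteristic polynomial is λ² − (1)λ + (−2) with roots −1 and 2.
Eigenvectors give P = [[−3, 2], [−2, 1]] with P⁻¹ = [[1, −2], [2, −3]], and T = P·diag(−1, 2)·P⁻¹.
Then T⁷ = P·diag(−1, 128)·P⁻¹ = [[3, 256], [2, 128]] · [[1, −2], [2, −3]] = [[515, −774], [258, −388]].

258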